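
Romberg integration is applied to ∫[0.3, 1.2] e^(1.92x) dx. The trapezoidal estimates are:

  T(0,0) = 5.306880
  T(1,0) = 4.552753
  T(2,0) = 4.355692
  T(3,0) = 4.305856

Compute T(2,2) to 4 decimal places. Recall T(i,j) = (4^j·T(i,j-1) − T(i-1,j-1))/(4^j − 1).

T(1,1) = (4·4.552753 − 5.306880) / 3 = 4.301377
T(2,1) = 4.355692 + (4.355692 − 4.552753)/3 = 4.290005
T(2,2) = 4.290005 + (4.290005 − 4.301377)/15 = 4.289247

4.2892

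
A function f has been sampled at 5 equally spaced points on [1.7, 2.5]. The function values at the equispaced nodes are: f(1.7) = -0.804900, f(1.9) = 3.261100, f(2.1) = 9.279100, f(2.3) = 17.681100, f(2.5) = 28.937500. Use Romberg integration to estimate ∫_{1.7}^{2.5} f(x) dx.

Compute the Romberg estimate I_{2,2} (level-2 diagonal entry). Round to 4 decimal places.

8.6971

I_{0,0} (trapezoid, 1 panel, h=0.8000): 11.253040
I_{1,0} (trapezoid, 2 panels, h=0.4000): 9.338160
I_{2,0} (trapezoid, 4 panels, h=0.2000): 8.857520
I_{1,1} = 9.338160 + (9.338160 − 11.253040)/3 = 8.699867
I_{2,1} = 8.857520 + (8.857520 − 9.338160)/3 = 8.697307
I_{2,2} = 8.697307 + (8.697307 − 8.699867)/15 = 8.697136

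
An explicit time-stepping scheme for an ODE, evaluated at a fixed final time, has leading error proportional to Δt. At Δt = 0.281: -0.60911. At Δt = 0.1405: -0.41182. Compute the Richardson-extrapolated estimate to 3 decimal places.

The leading error scales as Δt; refining by a factor of 2 reduces it by 2^1 = 2.
Extrapolated value = (2·A(Δt/2) − A(Δt)) / (2 − 1)
= (2·(-0.41182) − (-0.60911)) / 1
= -0.21453 / 1 = -0.21453

-0.215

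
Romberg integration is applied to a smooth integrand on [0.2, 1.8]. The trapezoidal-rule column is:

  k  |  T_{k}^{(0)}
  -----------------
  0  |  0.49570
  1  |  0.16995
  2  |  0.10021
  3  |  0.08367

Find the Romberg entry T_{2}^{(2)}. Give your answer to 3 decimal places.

0.078

T_{1}^{(1)} = (4·0.16995 − 0.49570) / 3 = 0.06137
T_{2}^{(1)} = (4·0.10021 − 0.16995) / 3 = 0.07696
T_{2}^{(2)} = 0.07696 + (0.07696 − 0.06137)/15 = 0.07800
(Column j=1 coincides with Simpson's rule on the same nodes.)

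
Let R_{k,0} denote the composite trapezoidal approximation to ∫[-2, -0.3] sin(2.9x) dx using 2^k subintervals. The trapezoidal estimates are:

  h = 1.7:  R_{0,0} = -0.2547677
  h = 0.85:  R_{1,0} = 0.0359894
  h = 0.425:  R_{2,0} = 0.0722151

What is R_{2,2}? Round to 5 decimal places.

0.08105

R_{1,1} = (4·0.0359894 − (-0.2547677)) / 3 = 0.1329084
R_{2,1} = 0.0722151 + (0.0722151 − 0.0359894)/3 = 0.0842903
R_{2,2} = (16·0.0842903 − 0.1329084) / 15 = 0.0810491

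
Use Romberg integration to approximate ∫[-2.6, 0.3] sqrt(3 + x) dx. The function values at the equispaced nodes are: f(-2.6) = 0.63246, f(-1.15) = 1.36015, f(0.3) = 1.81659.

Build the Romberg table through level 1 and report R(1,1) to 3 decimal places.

R(0,0) (trapezoid, 1 panel, h=2.9000): 3.55112
R(1,0) (trapezoid, 2 panels, h=1.4500): 3.74778
R(1,1) = 3.74778 + (3.74778 − 3.55112)/3 = 3.81333

3.813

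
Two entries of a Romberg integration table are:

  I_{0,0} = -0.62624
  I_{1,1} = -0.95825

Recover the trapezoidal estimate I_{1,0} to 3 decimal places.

-0.875

From I_{1,1} = (4·I_{1,0} − I_{0,0})/3, solve for I_{1,0}:
4·I_{1,0} = 3·(-0.95825) + (-0.62624) = -3.50099
I_{1,0} = -0.87525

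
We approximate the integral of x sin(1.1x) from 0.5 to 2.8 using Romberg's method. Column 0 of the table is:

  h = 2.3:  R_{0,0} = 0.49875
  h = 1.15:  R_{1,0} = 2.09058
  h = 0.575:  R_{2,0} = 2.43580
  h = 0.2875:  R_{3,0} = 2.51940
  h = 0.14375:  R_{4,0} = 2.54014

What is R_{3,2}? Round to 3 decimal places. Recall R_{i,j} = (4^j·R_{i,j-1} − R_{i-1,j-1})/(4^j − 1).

Richardson extrapolation on the trapezoidal column (denominator 4−1=3):
R_{2,1} = (4·2.43580 − 2.09058) / 3 = 2.55087
R_{3,1} = (4·2.51940 − 2.43580) / 3 = 2.54727
R_{3,2} = (16·2.54727 − 2.55087) / 15 = 2.54703

2.547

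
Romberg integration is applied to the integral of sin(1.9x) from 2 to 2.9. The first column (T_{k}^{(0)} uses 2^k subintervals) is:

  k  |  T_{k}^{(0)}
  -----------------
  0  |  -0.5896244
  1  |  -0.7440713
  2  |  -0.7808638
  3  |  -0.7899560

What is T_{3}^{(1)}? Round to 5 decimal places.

-0.79299

Richardson extrapolation on the trapezoidal column (denominator 4−1=3):
T_{3}^{(1)} = (4·(-0.7899560) − (-0.7808638)) / 3 = -0.7929867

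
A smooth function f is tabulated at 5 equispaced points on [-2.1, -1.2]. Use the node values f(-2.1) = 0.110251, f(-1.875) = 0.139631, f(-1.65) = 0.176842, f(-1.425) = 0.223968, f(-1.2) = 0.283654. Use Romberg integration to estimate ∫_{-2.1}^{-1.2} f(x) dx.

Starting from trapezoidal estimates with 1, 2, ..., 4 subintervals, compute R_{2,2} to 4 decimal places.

R_{0,0} (trapezoid, 1 panel, h=0.9000): 0.177257
R_{1,0} (trapezoid, 2 panels, h=0.4500): 0.168208
R_{2,0} (trapezoid, 4 panels, h=0.2250): 0.165914
R_{1,1} = 0.168208 + (0.168208 − 0.177257)/3 = 0.165192
R_{2,1} = 0.165914 + (0.165914 − 0.168208)/3 = 0.165149
R_{2,2} = 0.165149 + (0.165149 − 0.165192)/15 = 0.165146

0.1651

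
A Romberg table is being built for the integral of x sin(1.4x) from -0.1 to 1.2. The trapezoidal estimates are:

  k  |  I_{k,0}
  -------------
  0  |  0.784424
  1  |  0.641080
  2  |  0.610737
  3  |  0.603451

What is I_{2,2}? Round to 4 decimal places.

0.6011

I_{1,1} = (4·0.641080 − 0.784424) / 3 = 0.593299
I_{2,1} = 0.610737 + (0.610737 − 0.641080)/3 = 0.600623
I_{2,2} = 0.600623 + (0.600623 − 0.593299)/15 = 0.601111
(Column j=1 coincides with Simpson's rule on the same nodes.)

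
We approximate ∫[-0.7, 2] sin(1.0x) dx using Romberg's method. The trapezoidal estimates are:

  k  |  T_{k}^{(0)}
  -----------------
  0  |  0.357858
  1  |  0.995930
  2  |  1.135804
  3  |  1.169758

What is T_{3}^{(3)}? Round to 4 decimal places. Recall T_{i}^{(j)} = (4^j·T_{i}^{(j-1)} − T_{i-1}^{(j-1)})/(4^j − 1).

1.1810

Richardson extrapolation on the trapezoidal column (denominator 4−1=3):
T_{1}^{(1)} = 0.995930 + (0.995930 − 0.357858)/3 = 1.208621
T_{2}^{(1)} = 1.135804 + (1.135804 − 0.995930)/3 = 1.182429
T_{3}^{(1)} = 1.169758 + (1.169758 − 1.135804)/3 = 1.181076
T_{2}^{(2)} = (16·1.182429 − 1.208621) / 15 = 1.180683
T_{3}^{(2)} = (16·1.181076 − 1.182429) / 15 = 1.180986
T_{3}^{(3)} = (64·1.180986 − 1.180683) / 63 = 1.180991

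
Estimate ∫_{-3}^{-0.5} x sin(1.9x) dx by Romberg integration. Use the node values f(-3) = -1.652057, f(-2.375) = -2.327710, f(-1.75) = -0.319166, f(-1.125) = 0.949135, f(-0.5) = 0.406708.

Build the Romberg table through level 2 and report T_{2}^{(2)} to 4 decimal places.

-1.5739

T_{0}^{(0)} (trapezoid, 1 panel, h=2.5000): -1.556686
T_{1}^{(0)} (trapezoid, 2 panels, h=1.2500): -1.177301
T_{2}^{(0)} (trapezoid, 4 panels, h=0.6250): -1.450260
T_{1}^{(1)} = -1.177301 + (-1.177301 − (-1.556686))/3 = -1.050839
T_{2}^{(1)} = -1.450260 + (-1.450260 − (-1.177301))/3 = -1.541246
T_{2}^{(2)} = -1.541246 + (-1.541246 − (-1.050839))/15 = -1.573940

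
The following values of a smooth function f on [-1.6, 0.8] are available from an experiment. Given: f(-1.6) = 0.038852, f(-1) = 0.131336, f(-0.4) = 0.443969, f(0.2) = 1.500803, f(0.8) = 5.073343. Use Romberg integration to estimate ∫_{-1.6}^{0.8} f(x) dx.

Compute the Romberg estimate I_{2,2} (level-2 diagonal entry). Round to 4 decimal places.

I_{0,0} (trapezoid, 1 panel, h=2.4000): 6.134634
I_{1,0} (trapezoid, 2 panels, h=1.2000): 3.600080
I_{2,0} (trapezoid, 4 panels, h=0.6000): 2.779323
I_{1,1} = 3.600080 + (3.600080 − 6.134634)/3 = 2.755229
I_{2,1} = 2.779323 + (2.779323 − 3.600080)/3 = 2.505737
I_{2,2} = 2.505737 + (2.505737 − 2.755229)/15 = 2.489104

2.4891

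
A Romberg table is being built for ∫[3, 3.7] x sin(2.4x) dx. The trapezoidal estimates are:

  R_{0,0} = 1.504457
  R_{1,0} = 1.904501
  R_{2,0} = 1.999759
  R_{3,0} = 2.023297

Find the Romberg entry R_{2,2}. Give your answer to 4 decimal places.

R_{1,1} = (4·1.904501 − 1.504457) / 3 = 2.037849
R_{2,1} = 1.999759 + (1.999759 − 1.904501)/3 = 2.031512
R_{2,2} = (16·2.031512 − 2.037849) / 15 = 2.031090
(Column j=1 coincides with Simpson's rule on the same nodes.)

2.0311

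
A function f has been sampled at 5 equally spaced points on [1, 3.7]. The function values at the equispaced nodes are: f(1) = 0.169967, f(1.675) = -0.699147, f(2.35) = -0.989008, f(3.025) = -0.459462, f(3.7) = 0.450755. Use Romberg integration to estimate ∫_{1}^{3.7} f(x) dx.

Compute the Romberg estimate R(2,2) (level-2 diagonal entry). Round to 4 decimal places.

R(0,0) (trapezoid, 1 panel, h=2.7000): 0.837975
R(1,0) (trapezoid, 2 panels, h=1.3500): -0.916173
R(2,0) (trapezoid, 4 panels, h=0.6750): -1.240148
R(1,1) = -0.916173 + (-0.916173 − 0.837975)/3 = -1.500889
R(2,1) = -1.240148 + (-1.240148 − (-0.916173))/3 = -1.348140
R(2,2) = -1.348140 + (-1.348140 − (-1.500889))/15 = -1.337957

-1.3380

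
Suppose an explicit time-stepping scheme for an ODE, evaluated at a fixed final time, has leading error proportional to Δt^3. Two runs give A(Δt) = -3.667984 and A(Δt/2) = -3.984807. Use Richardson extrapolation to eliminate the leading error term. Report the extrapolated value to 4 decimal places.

-4.0301

The leading error scales as Δt^3; refining by a factor of 2 reduces it by 2^3 = 8.
Extrapolated value = (8·A(Δt/2) − A(Δt)) / (8 − 1)
= (8·(-3.984807) − (-3.667984)) / 7
= -28.210472 / 7 = -4.030067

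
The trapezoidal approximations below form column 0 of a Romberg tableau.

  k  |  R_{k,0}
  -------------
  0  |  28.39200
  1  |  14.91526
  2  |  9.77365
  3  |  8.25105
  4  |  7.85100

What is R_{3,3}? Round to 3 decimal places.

7.720

R_{1,1} = 14.91526 + (14.91526 − 28.39200)/3 = 10.42301
R_{2,1} = 9.77365 + (9.77365 − 14.91526)/3 = 8.05978
R_{3,1} = (4·8.25105 − 9.77365) / 3 = 7.74352
R_{2,2} = (16·8.05978 − 10.42301) / 15 = 7.90223
R_{3,2} = 7.74352 + (7.74352 − 8.05978)/15 = 7.72244
R_{3,3} = (64·7.72244 − 7.90223) / 63 = 7.71959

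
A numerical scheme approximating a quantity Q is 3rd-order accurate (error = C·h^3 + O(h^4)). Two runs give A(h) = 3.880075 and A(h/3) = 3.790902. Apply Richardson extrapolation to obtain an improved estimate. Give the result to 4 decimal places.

3.7875

The leading error scales as h^3; refining by a factor of 3 reduces it by 3^3 = 27.
Extrapolated value = (27·A(h/3) − A(h)) / (27 − 1)
= (27·3.790902 − 3.880075) / 26
= 98.474279 / 26 = 3.787472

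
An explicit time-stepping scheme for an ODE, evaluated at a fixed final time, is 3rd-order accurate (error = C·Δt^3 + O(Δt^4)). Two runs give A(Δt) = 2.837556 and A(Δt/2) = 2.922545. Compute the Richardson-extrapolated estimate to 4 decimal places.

2.9347

The leading error scales as Δt^3; refining by a factor of 2 reduces it by 2^3 = 8.
Extrapolated value = (8·A(Δt/2) − A(Δt)) / (8 − 1)
= (8·2.922545 − 2.837556) / 7
= 20.542804 / 7 = 2.934686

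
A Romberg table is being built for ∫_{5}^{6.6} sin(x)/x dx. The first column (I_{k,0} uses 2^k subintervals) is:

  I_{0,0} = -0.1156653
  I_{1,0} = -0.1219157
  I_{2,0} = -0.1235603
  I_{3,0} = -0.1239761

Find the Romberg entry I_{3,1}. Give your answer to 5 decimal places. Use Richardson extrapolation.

-0.12411

I_{3,1} = -0.1239761 + (-0.1239761 − (-0.1235603))/3 = -0.1241147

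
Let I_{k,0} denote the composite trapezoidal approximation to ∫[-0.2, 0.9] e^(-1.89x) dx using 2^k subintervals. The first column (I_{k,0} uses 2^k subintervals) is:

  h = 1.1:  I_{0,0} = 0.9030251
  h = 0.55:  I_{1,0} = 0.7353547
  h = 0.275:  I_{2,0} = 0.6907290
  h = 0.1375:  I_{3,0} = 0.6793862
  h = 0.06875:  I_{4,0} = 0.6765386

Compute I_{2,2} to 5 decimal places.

Richardson extrapolation on the trapezoidal column (denominator 4−1=3):
I_{1,1} = 0.7353547 + (0.7353547 − 0.9030251)/3 = 0.6794646
I_{2,1} = 0.6907290 + (0.6907290 − 0.7353547)/3 = 0.6758538
I_{2,2} = (16·0.6758538 − 0.6794646) / 15 = 0.6756131

0.67561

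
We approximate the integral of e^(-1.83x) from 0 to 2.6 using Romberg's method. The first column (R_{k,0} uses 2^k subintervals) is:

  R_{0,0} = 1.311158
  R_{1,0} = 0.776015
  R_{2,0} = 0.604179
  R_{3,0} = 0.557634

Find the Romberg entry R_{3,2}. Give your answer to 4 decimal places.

0.5418

R_{2,1} = 0.604179 + (0.604179 − 0.776015)/3 = 0.546900
R_{3,1} = 0.557634 + (0.557634 − 0.604179)/3 = 0.542119
R_{3,2} = (16·0.542119 − 0.546900) / 15 = 0.541800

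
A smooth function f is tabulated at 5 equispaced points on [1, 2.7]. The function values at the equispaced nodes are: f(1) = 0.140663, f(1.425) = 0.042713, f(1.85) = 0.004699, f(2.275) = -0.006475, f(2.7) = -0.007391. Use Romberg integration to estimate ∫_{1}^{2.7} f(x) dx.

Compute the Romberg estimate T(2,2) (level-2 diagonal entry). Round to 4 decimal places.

T(0,0) (trapezoid, 1 panel, h=1.7000): 0.113281
T(1,0) (trapezoid, 2 panels, h=0.8500): 0.060635
T(2,0) (trapezoid, 4 panels, h=0.4250): 0.045719
T(1,1) = 0.060635 + (0.060635 − 0.113281)/3 = 0.043086
T(2,1) = 0.045719 + (0.045719 − 0.060635)/3 = 0.040747
T(2,2) = 0.040747 + (0.040747 − 0.043086)/15 = 0.040591

0.0406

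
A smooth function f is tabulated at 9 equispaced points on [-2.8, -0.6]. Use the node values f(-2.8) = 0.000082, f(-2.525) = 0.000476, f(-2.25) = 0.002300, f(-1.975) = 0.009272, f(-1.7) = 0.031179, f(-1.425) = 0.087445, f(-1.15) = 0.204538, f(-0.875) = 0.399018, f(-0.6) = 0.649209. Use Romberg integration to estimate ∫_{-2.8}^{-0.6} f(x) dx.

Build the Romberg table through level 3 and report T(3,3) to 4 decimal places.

0.2853

T(0,0) (trapezoid, 1 panel, h=2.2000): 0.714220
T(1,0) (trapezoid, 2 panels, h=1.1000): 0.391407
T(2,0) (trapezoid, 4 panels, h=0.5500): 0.309464
T(3,0) (trapezoid, 8 panels, h=0.2750): 0.291190
T(1,1) = 0.391407 + (0.391407 − 0.714220)/3 = 0.283803
T(2,1) = 0.309464 + (0.309464 − 0.391407)/3 = 0.282150
T(3,1) = 0.291190 + (0.291190 − 0.309464)/3 = 0.285099
T(2,2) = 0.282150 + (0.282150 − 0.283803)/15 = 0.282040
T(3,2) = 0.285099 + (0.285099 − 0.282150)/15 = 0.285296
T(3,3) = 0.285296 + (0.285296 − 0.282040)/63 = 0.285348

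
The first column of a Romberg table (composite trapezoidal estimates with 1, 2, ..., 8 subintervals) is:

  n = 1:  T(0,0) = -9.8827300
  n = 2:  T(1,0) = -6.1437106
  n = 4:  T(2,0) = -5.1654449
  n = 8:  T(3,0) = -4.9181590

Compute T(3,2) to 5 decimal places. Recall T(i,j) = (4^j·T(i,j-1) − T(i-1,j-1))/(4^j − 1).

T(2,1) = -5.1654449 + (-5.1654449 − (-6.1437106))/3 = -4.8393563
T(3,1) = -4.9181590 + (-4.9181590 − (-5.1654449))/3 = -4.8357304
T(3,2) = -4.8357304 + (-4.8357304 − (-4.8393563))/15 = -4.8354887

-4.83549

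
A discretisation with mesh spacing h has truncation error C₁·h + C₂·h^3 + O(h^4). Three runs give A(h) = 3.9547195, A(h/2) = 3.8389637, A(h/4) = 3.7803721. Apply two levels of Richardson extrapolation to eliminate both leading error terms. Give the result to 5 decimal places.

3.72158

First eliminate the h term (factor 2^1 = 2):
  B₁ = (2·3.8389637 − 3.9547195)/1 = 3.7232079
  B₂ = (2·3.7803721 − 3.8389637)/1 = 3.7217805
Then eliminate the h^3 term (factor 2^3 = 8):
  (8·3.7217805 − 3.7232079)/7 = 3.7215766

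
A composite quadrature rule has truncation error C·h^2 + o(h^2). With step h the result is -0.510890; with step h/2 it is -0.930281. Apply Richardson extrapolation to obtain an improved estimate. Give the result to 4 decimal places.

-1.0701

The leading error scales as h^2; refining by a factor of 2 reduces it by 2^2 = 4.
Extrapolated value = (4·A(h/2) − A(h)) / (4 − 1)
= (4·(-0.930281) − (-0.510890)) / 3
= -3.210234 / 3 = -1.070078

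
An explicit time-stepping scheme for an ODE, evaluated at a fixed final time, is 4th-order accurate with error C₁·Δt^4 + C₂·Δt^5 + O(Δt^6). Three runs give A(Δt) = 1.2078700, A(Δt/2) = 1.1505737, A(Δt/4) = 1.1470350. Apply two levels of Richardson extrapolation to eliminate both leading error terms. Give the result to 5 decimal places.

First eliminate the Δt^4 term (factor 2^4 = 16):
  B₁ = (16·1.1505737 − 1.2078700)/15 = 1.1467539
  B₂ = (16·1.1470350 − 1.1505737)/15 = 1.1467991
Then eliminate the Δt^5 term (factor 2^5 = 32):
  (32·1.1467991 − 1.1467539)/31 = 1.1468006

1.14680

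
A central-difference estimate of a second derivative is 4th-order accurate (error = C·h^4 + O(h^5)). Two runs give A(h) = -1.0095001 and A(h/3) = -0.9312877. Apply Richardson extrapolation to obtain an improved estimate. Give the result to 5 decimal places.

Extrapolated value = (81·A(h/3) − A(h)) / (81 − 1)
= (81·(-0.9312877) − (-1.0095001)) / 80
= -74.4248036 / 80 = -0.9303100

-0.93031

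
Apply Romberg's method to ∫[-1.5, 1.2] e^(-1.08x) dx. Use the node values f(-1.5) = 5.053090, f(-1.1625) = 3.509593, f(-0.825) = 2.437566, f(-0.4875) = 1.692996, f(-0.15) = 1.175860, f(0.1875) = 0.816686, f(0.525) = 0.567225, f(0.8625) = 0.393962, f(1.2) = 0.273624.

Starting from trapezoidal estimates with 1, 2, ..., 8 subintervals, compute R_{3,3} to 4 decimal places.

R_{0,0} (trapezoid, 1 panel, h=2.7000): 7.191064
R_{1,0} (trapezoid, 2 panels, h=1.3500): 5.182943
R_{2,0} (trapezoid, 4 panels, h=0.6750): 4.619705
R_{3,0} (trapezoid, 8 panels, h=0.3375): 4.474320
R_{1,1} = 5.182943 + (5.182943 − 7.191064)/3 = 4.513569
R_{2,1} = 4.619705 + (4.619705 − 5.182943)/3 = 4.431959
R_{3,1} = 4.474320 + (4.474320 − 4.619705)/3 = 4.425858
R_{2,2} = 4.431959 + (4.431959 − 4.513569)/15 = 4.426518
R_{3,2} = 4.425858 + (4.425858 − 4.431959)/15 = 4.425451
R_{3,3} = 4.425451 + (4.425451 − 4.426518)/63 = 4.425434

4.4254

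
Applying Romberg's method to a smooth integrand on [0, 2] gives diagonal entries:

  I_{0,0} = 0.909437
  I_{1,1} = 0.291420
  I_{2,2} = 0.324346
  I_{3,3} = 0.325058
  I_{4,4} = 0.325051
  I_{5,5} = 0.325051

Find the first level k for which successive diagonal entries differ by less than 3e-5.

|I_{1,1} − I_{0,0}| = 0.618017 ≥ 3e-5
|I_{2,2} − I_{1,1}| = 0.032926 ≥ 3e-5
|I_{3,3} − I_{2,2}| = 0.000712 ≥ 3e-5
|I_{4,4} − I_{3,3}| = 0.000007 < 3e-5

k = 4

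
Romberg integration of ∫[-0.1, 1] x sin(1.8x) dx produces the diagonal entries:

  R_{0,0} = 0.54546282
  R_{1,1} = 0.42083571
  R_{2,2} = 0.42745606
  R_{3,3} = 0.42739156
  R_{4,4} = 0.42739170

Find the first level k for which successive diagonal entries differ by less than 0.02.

k = 2

|R_{1,1} − R_{0,0}| = 0.12462711 ≥ 0.02
|R_{2,2} − R_{1,1}| = 0.00662035 < 0.02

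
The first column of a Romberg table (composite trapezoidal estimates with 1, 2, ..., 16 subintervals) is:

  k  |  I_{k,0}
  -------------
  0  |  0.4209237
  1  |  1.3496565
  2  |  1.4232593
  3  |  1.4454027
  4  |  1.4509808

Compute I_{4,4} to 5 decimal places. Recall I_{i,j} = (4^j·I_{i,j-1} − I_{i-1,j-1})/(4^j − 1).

I_{1,1} = (4·1.3496565 − 0.4209237) / 3 = 1.6592341
I_{2,1} = (4·1.4232593 − 1.3496565) / 3 = 1.4477936
I_{3,1} = 1.4454027 + (1.4454027 − 1.4232593)/3 = 1.4527838
I_{4,1} = 1.4509808 + (1.4509808 − 1.4454027)/3 = 1.4528402
I_{2,2} = (16·1.4477936 − 1.6592341) / 15 = 1.4336976
I_{3,2} = (16·1.4527838 − 1.4477936) / 15 = 1.4531165
I_{4,2} = (16·1.4528402 − 1.4527838) / 15 = 1.4528440
I_{3,3} = 1.4531165 + (1.4531165 − 1.4336976)/63 = 1.4534247
I_{4,3} = 1.4528440 + (1.4528440 − 1.4531165)/63 = 1.4528397
I_{4,4} = 1.4528397 + (1.4528397 − 1.4534247)/255 = 1.4528374

1.45284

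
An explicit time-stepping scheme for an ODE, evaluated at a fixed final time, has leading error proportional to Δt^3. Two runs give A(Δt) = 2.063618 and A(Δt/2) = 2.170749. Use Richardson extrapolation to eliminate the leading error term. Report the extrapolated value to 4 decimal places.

2.1861

The leading error scales as Δt^3; refining by a factor of 2 reduces it by 2^3 = 8.
Extrapolated value = (8·A(Δt/2) − A(Δt)) / (8 − 1)
= (8·2.170749 − 2.063618) / 7
= 15.302374 / 7 = 2.186053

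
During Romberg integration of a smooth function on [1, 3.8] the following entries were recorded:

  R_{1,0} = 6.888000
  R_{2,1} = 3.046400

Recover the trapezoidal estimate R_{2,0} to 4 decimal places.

4.0068

From R_{2,1} = (4·R_{2,0} − R_{1,0})/3, solve for R_{2,0}:
4·R_{2,0} = 3·3.046400 + 6.888000 = 16.027200
R_{2,0} = 4.006800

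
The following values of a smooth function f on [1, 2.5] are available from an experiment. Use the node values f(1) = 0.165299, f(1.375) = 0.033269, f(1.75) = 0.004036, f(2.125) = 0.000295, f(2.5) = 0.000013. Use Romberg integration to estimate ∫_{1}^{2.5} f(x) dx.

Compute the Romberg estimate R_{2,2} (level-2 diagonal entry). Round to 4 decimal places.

0.0380

R_{0,0} (trapezoid, 1 panel, h=1.5000): 0.123984
R_{1,0} (trapezoid, 2 panels, h=0.7500): 0.065019
R_{2,0} (trapezoid, 4 panels, h=0.3750): 0.045096
R_{1,1} = 0.065019 + (0.065019 − 0.123984)/3 = 0.045364
R_{2,1} = 0.045096 + (0.045096 − 0.065019)/3 = 0.038455
R_{2,2} = 0.038455 + (0.038455 − 0.045364)/15 = 0.037994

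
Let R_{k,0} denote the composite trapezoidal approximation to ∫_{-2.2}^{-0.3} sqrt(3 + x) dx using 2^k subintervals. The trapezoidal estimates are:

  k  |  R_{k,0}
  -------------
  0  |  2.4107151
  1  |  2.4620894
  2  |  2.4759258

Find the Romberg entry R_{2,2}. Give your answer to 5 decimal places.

Richardson extrapolation on the trapezoidal column (denominator 4−1=3):
R_{1,1} = 2.4620894 + (2.4620894 − 2.4107151)/3 = 2.4792142
R_{2,1} = 2.4759258 + (2.4759258 − 2.4620894)/3 = 2.4805379
R_{2,2} = (16·2.4805379 − 2.4792142) / 15 = 2.4806261

2.48063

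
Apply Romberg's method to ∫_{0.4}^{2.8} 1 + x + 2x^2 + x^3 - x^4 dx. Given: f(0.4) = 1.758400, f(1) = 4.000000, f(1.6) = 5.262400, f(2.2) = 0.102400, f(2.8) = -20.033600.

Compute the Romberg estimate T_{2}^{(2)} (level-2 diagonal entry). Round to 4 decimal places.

T_{0}^{(0)} (trapezoid, 1 panel, h=2.4000): -21.930240
T_{1}^{(0)} (trapezoid, 2 panels, h=1.2000): -4.650240
T_{2}^{(0)} (trapezoid, 4 panels, h=0.6000): 0.136320
T_{1}^{(1)} = -4.650240 + (-4.650240 − (-21.930240))/3 = 1.109760
T_{2}^{(1)} = 0.136320 + (0.136320 − (-4.650240))/3 = 1.731840
T_{2}^{(2)} = 1.731840 + (1.731840 − 1.109760)/15 = 1.773312

1.7733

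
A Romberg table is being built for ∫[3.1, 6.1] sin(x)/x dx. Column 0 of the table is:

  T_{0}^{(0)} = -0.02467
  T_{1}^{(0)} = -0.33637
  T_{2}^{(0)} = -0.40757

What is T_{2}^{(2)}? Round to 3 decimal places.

T_{1}^{(1)} = -0.33637 + (-0.33637 − (-0.02467))/3 = -0.44027
T_{2}^{(1)} = (4·(-0.40757) − (-0.33637)) / 3 = -0.43130
T_{2}^{(2)} = (16·(-0.43130) − (-0.44027)) / 15 = -0.43070
(Column j=1 coincides with Simpson's rule on the same nodes.)

-0.431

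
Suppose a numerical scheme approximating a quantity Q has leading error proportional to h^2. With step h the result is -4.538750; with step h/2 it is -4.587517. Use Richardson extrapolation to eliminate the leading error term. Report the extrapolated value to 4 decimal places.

Extrapolated value = (4·A(h/2) − A(h)) / (4 − 1)
= (4·(-4.587517) − (-4.538750)) / 3
= -13.811318 / 3 = -4.603773

-4.6038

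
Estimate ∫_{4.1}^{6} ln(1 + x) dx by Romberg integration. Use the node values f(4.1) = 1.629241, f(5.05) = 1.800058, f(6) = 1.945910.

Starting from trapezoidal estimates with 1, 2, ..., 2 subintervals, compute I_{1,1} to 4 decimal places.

I_{0,0} (trapezoid, 1 panel, h=1.9000): 3.396393
I_{1,0} (trapezoid, 2 panels, h=0.9500): 3.408252
I_{1,1} = 3.408252 + (3.408252 − 3.396393)/3 = 3.412205

3.4122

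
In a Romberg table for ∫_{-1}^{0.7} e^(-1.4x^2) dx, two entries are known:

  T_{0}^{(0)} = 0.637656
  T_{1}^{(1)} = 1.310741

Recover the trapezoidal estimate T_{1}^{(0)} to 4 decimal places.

1.1425

From T_{1}^{(1)} = (4·T_{1}^{(0)} − T_{0}^{(0)})/3, solve for T_{1}^{(0)}:
4·T_{1}^{(0)} = 3·1.310741 + 0.637656 = 4.569879
T_{1}^{(0)} = 1.142470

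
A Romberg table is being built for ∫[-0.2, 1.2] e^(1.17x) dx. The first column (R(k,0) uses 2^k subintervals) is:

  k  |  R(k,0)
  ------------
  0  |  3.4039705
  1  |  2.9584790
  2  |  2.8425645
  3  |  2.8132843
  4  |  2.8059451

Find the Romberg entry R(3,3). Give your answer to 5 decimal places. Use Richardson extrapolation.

2.80350

Richardson extrapolation on the trapezoidal column (denominator 4−1=3):
R(1,1) = 2.9584790 + (2.9584790 − 3.4039705)/3 = 2.8099818
R(2,1) = (4·2.8425645 − 2.9584790) / 3 = 2.8039263
R(3,1) = 2.8132843 + (2.8132843 − 2.8425645)/3 = 2.8035242
R(2,2) = 2.8039263 + (2.8039263 − 2.8099818)/15 = 2.8035226
R(3,2) = (16·2.8035242 − 2.8039263) / 15 = 2.8034974
R(3,3) = (64·2.8034974 − 2.8035226) / 63 = 2.8034970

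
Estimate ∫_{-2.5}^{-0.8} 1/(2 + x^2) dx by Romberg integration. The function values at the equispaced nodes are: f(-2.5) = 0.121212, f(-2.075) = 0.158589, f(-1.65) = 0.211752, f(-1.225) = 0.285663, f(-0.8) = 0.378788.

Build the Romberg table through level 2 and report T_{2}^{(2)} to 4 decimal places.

T_{0}^{(0)} (trapezoid, 1 panel, h=1.7000): 0.425000
T_{1}^{(0)} (trapezoid, 2 panels, h=0.8500): 0.392489
T_{2}^{(0)} (trapezoid, 4 panels, h=0.4250): 0.385052
T_{1}^{(1)} = 0.392489 + (0.392489 − 0.425000)/3 = 0.381652
T_{2}^{(1)} = 0.385052 + (0.385052 − 0.392489)/3 = 0.382573
T_{2}^{(2)} = 0.382573 + (0.382573 − 0.381652)/15 = 0.382634

0.3826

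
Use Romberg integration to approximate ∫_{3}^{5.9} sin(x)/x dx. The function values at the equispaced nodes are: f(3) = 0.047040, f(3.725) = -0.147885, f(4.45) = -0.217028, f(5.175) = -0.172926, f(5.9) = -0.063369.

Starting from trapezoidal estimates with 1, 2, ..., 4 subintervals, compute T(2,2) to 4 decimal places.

-0.4184

T(0,0) (trapezoid, 1 panel, h=2.9000): -0.023677
T(1,0) (trapezoid, 2 panels, h=1.4500): -0.326529
T(2,0) (trapezoid, 4 panels, h=0.7250): -0.395853
T(1,1) = -0.326529 + (-0.326529 − (-0.023677))/3 = -0.427480
T(2,1) = -0.395853 + (-0.395853 − (-0.326529))/3 = -0.418961
T(2,2) = -0.418961 + (-0.418961 − (-0.427480))/15 = -0.418393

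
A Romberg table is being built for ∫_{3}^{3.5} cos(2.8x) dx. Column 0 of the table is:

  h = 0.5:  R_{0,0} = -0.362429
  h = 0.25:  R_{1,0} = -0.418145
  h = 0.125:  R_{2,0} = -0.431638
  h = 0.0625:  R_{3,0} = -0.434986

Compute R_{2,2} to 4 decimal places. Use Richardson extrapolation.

-0.4361

R_{1,1} = -0.418145 + (-0.418145 − (-0.362429))/3 = -0.436717
R_{2,1} = (4·(-0.431638) − (-0.418145)) / 3 = -0.436136
R_{2,2} = (16·(-0.436136) − (-0.436717)) / 15 = -0.436097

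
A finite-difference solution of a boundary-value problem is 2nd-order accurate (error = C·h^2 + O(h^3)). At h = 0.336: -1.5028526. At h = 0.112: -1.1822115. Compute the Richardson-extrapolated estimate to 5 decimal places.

-1.14213

The leading error scales as h^2; refining by a factor of 3 reduces it by 3^2 = 9.
Extrapolated value = (9·A(h/3) − A(h)) / (9 − 1)
= (9·(-1.1822115) − (-1.5028526)) / 8
= -9.1370509 / 8 = -1.1421314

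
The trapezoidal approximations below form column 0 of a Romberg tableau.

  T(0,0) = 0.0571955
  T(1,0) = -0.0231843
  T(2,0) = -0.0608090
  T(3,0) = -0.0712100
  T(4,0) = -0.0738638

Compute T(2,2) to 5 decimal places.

-0.07491

T(1,1) = -0.0231843 + (-0.0231843 − 0.0571955)/3 = -0.0499776
T(2,1) = (4·(-0.0608090) − (-0.0231843)) / 3 = -0.0733506
T(2,2) = (16·(-0.0733506) − (-0.0499776)) / 15 = -0.0749088
(Column j=1 coincides with Simpson's rule on the same nodes.)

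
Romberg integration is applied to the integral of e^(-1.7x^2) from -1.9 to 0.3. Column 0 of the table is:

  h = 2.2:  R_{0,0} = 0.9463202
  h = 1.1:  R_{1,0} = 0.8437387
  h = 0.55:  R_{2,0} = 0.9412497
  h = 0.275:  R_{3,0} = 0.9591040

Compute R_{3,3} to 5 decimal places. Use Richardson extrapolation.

0.96415

R_{1,1} = (4·0.8437387 − 0.9463202) / 3 = 0.8095449
R_{2,1} = 0.9412497 + (0.9412497 − 0.8437387)/3 = 0.9737534
R_{3,1} = (4·0.9591040 − 0.9412497) / 3 = 0.9650554
R_{2,2} = (16·0.9737534 − 0.8095449) / 15 = 0.9847006
R_{3,2} = 0.9650554 + (0.9650554 − 0.9737534)/15 = 0.9644755
R_{3,3} = (64·0.9644755 − 0.9847006) / 63 = 0.9641545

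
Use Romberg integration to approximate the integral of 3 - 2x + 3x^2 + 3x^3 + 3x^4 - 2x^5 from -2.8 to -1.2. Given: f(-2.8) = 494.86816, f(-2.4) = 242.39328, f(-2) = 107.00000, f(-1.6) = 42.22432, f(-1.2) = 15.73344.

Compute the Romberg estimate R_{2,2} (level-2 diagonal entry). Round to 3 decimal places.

248.284

R_{0,0} (trapezoid, 1 panel, h=1.6000): 408.48128
R_{1,0} (trapezoid, 2 panels, h=0.8000): 289.84064
R_{2,0} (trapezoid, 4 panels, h=0.4000): 258.76736
R_{1,1} = 289.84064 + (289.84064 − 408.48128)/3 = 250.29376
R_{2,1} = 258.76736 + (258.76736 − 289.84064)/3 = 248.40960
R_{2,2} = 248.40960 + (248.40960 − 250.29376)/15 = 248.28399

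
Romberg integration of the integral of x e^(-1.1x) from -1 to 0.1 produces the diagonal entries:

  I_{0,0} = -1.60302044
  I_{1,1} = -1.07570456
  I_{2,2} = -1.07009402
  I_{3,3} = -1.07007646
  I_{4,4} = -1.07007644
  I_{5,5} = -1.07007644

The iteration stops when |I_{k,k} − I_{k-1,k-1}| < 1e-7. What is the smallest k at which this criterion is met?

|I_{1,1} − I_{0,0}| = 0.52731588 ≥ 1e-7
|I_{2,2} − I_{1,1}| = 0.00561054 ≥ 1e-7
|I_{3,3} − I_{2,2}| = 0.00001756 ≥ 1e-7
|I_{4,4} − I_{3,3}| = 0.00000002 < 1e-7

k = 4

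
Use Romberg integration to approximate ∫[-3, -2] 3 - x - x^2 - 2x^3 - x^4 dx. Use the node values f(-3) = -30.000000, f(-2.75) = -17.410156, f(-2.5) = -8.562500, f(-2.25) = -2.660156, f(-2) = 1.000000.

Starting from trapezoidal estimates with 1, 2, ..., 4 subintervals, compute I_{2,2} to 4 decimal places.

I_{0,0} (trapezoid, 1 panel, h=1.0000): -14.500000
I_{1,0} (trapezoid, 2 panels, h=0.5000): -11.531250
I_{2,0} (trapezoid, 4 panels, h=0.2500): -10.783203
I_{1,1} = -11.531250 + (-11.531250 − (-14.500000))/3 = -10.541667
I_{2,1} = -10.783203 + (-10.783203 − (-11.531250))/3 = -10.533854
I_{2,2} = -10.533854 + (-10.533854 − (-10.541667))/15 = -10.533333

-10.5333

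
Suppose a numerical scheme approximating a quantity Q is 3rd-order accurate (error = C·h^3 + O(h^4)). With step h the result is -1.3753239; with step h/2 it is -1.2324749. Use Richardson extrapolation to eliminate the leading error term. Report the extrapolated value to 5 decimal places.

-1.21207

The leading error scales as h^3; refining by a factor of 2 reduces it by 2^3 = 8.
Extrapolated value = (8·A(h/2) − A(h)) / (8 − 1)
= (8·(-1.2324749) − (-1.3753239)) / 7
= -8.4844753 / 7 = -1.2120679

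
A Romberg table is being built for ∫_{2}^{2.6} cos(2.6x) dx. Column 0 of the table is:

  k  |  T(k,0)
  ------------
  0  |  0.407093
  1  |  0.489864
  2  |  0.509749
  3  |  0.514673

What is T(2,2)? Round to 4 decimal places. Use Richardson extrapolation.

0.5163

Richardson extrapolation on the trapezoidal column (denominator 4−1=3):
T(1,1) = 0.489864 + (0.489864 − 0.407093)/3 = 0.517454
T(2,1) = 0.509749 + (0.509749 − 0.489864)/3 = 0.516377
T(2,2) = (16·0.516377 − 0.517454) / 15 = 0.516305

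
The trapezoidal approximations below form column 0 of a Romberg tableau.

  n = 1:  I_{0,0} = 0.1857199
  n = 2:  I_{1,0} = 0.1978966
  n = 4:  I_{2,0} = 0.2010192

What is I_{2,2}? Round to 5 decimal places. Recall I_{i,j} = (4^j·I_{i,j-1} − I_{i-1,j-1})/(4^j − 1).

Richardson extrapolation on the trapezoidal column (denominator 4−1=3):
I_{1,1} = 0.1978966 + (0.1978966 − 0.1857199)/3 = 0.2019555
I_{2,1} = 0.2010192 + (0.2010192 − 0.1978966)/3 = 0.2020601
I_{2,2} = 0.2020601 + (0.2020601 − 0.2019555)/15 = 0.2020671

0.20207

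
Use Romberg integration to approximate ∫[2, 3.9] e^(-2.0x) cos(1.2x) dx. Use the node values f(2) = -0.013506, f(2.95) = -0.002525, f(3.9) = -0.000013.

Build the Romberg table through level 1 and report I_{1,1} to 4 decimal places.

-0.0075

I_{0,0} (trapezoid, 1 panel, h=1.9000): -0.012843
I_{1,0} (trapezoid, 2 panels, h=0.9500): -0.008820
I_{1,1} = -0.008820 + (-0.008820 − (-0.012843))/3 = -0.007479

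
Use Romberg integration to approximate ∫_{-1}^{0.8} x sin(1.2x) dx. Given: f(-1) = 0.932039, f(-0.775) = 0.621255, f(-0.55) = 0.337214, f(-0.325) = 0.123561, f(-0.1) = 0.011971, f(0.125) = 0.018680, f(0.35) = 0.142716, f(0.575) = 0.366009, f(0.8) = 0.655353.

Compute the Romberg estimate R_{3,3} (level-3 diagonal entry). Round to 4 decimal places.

R_{0,0} (trapezoid, 1 panel, h=1.8000): 1.428653
R_{1,0} (trapezoid, 2 panels, h=0.9000): 0.725100
R_{2,0} (trapezoid, 4 panels, h=0.4500): 0.578519
R_{3,0} (trapezoid, 8 panels, h=0.2250): 0.543398
R_{1,1} = 0.725100 + (0.725100 − 1.428653)/3 = 0.490582
R_{2,1} = 0.578519 + (0.578519 − 0.725100)/3 = 0.529659
R_{3,1} = 0.543398 + (0.543398 − 0.578519)/3 = 0.531691
R_{2,2} = 0.529659 + (0.529659 − 0.490582)/15 = 0.532264
R_{3,2} = 0.531691 + (0.531691 − 0.529659)/15 = 0.531826
R_{3,3} = 0.531826 + (0.531826 − 0.532264)/63 = 0.531819

0.5318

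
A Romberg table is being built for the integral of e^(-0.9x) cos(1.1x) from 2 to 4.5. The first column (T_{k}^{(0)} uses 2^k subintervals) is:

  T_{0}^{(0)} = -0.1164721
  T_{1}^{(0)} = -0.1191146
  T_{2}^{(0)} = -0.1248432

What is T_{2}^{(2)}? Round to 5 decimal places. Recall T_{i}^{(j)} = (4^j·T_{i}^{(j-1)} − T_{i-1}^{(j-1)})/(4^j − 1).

-0.12720

Richardson extrapolation on the trapezoidal column (denominator 4−1=3):
T_{1}^{(1)} = -0.1191146 + (-0.1191146 − (-0.1164721))/3 = -0.1199954
T_{2}^{(1)} = -0.1248432 + (-0.1248432 − (-0.1191146))/3 = -0.1267527
T_{2}^{(2)} = (16·(-0.1267527) − (-0.1199954)) / 15 = -0.1272032
(Column j=1 coincides with Simpson's rule on the same nodes.)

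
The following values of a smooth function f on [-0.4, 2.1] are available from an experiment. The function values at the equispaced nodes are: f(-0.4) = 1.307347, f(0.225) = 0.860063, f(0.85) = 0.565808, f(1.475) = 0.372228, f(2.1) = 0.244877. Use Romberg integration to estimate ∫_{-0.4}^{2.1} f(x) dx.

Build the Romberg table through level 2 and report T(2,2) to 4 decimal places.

T(0,0) (trapezoid, 1 panel, h=2.5000): 1.940280
T(1,0) (trapezoid, 2 panels, h=1.2500): 1.677400
T(2,0) (trapezoid, 4 panels, h=0.6250): 1.608882
T(1,1) = 1.677400 + (1.677400 − 1.940280)/3 = 1.589773
T(2,1) = 1.608882 + (1.608882 − 1.677400)/3 = 1.586043
T(2,2) = 1.586043 + (1.586043 − 1.589773)/15 = 1.585794

1.5858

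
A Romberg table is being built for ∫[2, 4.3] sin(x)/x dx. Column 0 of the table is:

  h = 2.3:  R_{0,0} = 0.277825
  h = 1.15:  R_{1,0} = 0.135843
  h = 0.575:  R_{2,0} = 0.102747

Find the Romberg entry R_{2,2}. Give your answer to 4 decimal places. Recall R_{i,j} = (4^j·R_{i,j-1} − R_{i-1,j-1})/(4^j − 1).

0.0919

Richardson extrapolation on the trapezoidal column (denominator 4−1=3):
R_{1,1} = (4·0.135843 − 0.277825) / 3 = 0.088516
R_{2,1} = 0.102747 + (0.102747 − 0.135843)/3 = 0.091715
R_{2,2} = (16·0.091715 − 0.088516) / 15 = 0.091928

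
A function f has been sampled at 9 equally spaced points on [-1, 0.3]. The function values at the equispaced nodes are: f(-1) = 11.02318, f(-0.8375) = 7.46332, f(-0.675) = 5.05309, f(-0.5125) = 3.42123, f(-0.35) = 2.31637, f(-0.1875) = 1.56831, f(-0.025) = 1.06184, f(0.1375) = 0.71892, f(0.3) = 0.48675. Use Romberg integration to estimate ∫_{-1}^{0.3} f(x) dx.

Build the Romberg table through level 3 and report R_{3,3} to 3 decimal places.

R_{0,0} (trapezoid, 1 panel, h=1.3000): 7.48145
R_{1,0} (trapezoid, 2 panels, h=0.6500): 5.24637
R_{2,0} (trapezoid, 4 panels, h=0.3250): 4.61054
R_{3,0} (trapezoid, 8 panels, h=0.1625): 4.44568
R_{1,1} = 5.24637 + (5.24637 − 7.48145)/3 = 4.50134
R_{2,1} = 4.61054 + (4.61054 − 5.24637)/3 = 4.39860
R_{3,1} = 4.44568 + (4.44568 − 4.61054)/3 = 4.39073
R_{2,2} = 4.39860 + (4.39860 − 4.50134)/15 = 4.39175
R_{3,2} = 4.39073 + (4.39073 − 4.39860)/15 = 4.39021
R_{3,3} = 4.39021 + (4.39021 − 4.39175)/63 = 4.39019

4.390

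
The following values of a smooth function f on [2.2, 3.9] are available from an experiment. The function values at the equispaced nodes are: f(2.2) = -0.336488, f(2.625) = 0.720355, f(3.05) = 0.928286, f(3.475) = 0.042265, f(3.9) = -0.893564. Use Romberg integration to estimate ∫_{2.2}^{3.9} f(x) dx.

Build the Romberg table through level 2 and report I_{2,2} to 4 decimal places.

0.5087

I_{0,0} (trapezoid, 1 panel, h=1.7000): -1.045544
I_{1,0} (trapezoid, 2 panels, h=0.8500): 0.266271
I_{2,0} (trapezoid, 4 panels, h=0.4250): 0.457249
I_{1,1} = 0.266271 + (0.266271 − (-1.045544))/3 = 0.703543
I_{2,1} = 0.457249 + (0.457249 − 0.266271)/3 = 0.520908
I_{2,2} = 0.520908 + (0.520908 − 0.703543)/15 = 0.508732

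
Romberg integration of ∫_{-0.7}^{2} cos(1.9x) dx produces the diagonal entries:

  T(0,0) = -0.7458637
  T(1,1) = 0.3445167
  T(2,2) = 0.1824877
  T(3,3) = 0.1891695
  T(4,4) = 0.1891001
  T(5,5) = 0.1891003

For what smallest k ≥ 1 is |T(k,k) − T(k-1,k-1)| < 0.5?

k = 2

|T(1,1) − T(0,0)| = 1.0903804 ≥ 0.5
|T(2,2) − T(1,1)| = 0.1620290 < 0.5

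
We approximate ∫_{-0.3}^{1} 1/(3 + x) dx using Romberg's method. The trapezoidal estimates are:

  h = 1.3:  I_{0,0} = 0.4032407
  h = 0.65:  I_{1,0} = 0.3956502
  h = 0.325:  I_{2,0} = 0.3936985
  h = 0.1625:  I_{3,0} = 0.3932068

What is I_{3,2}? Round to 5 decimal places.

0.39304

I_{2,1} = 0.3936985 + (0.3936985 − 0.3956502)/3 = 0.3930479
I_{3,1} = 0.3932068 + (0.3932068 − 0.3936985)/3 = 0.3930429
I_{3,2} = 0.3930429 + (0.3930429 − 0.3930479)/15 = 0.3930426
(Column j=1 coincides with Simpson's rule on the same nodes.)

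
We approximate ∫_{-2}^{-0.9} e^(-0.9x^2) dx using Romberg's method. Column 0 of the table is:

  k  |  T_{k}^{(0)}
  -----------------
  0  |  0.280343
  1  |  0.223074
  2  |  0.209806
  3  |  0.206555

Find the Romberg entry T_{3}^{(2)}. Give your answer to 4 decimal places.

Richardson extrapolation on the trapezoidal column (denominator 4−1=3):
T_{2}^{(1)} = 0.209806 + (0.209806 − 0.223074)/3 = 0.205383
T_{3}^{(1)} = 0.206555 + (0.206555 − 0.209806)/3 = 0.205471
T_{3}^{(2)} = 0.205471 + (0.205471 − 0.205383)/15 = 0.205477
(Column j=1 coincides with Simpson's rule on the same nodes.)

0.2055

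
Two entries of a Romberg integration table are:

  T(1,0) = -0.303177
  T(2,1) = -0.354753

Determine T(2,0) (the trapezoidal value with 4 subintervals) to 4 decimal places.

-0.3419

From T(2,1) = (4·T(2,0) − T(1,0))/3, solve for T(2,0):
4·T(2,0) = 3·(-0.354753) + (-0.303177) = -1.367436
T(2,0) = -0.341859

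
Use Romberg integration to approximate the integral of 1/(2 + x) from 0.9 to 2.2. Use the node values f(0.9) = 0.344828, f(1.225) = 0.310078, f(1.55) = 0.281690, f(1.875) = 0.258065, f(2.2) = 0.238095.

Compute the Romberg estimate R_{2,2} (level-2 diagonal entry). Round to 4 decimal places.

R_{0,0} (trapezoid, 1 panel, h=1.3000): 0.378900
R_{1,0} (trapezoid, 2 panels, h=0.6500): 0.372548
R_{2,0} (trapezoid, 4 panels, h=0.3250): 0.370921
R_{1,1} = 0.372548 + (0.372548 − 0.378900)/3 = 0.370431
R_{2,1} = 0.370921 + (0.370921 − 0.372548)/3 = 0.370379
R_{2,2} = 0.370379 + (0.370379 − 0.370431)/15 = 0.370376

0.3704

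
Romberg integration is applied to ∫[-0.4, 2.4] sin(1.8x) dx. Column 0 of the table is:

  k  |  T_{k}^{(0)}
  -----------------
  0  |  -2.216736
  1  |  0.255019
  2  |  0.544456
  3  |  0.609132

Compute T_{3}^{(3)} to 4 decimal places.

Richardson extrapolation on the trapezoidal column (denominator 4−1=3):
T_{1}^{(1)} = (4·0.255019 − (-2.216736)) / 3 = 1.078937
T_{2}^{(1)} = (4·0.544456 − 0.255019) / 3 = 0.640935
T_{3}^{(1)} = (4·0.609132 − 0.544456) / 3 = 0.630691
T_{2}^{(2)} = 0.640935 + (0.640935 − 1.078937)/15 = 0.611735
T_{3}^{(2)} = 0.630691 + (0.630691 − 0.640935)/15 = 0.630008
T_{3}^{(3)} = 0.630008 + (0.630008 − 0.611735)/63 = 0.630298

0.6303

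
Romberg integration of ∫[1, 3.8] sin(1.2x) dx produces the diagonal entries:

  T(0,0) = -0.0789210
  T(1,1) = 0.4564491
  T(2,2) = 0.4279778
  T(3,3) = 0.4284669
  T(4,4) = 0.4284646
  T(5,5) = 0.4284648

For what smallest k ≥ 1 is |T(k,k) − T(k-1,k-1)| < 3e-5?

k = 4

|T(1,1) − T(0,0)| = 0.5353701 ≥ 3e-5
|T(2,2) − T(1,1)| = 0.0284713 ≥ 3e-5
|T(3,3) − T(2,2)| = 0.0004891 ≥ 3e-5
|T(4,4) − T(3,3)| = 0.0000023 < 3e-5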